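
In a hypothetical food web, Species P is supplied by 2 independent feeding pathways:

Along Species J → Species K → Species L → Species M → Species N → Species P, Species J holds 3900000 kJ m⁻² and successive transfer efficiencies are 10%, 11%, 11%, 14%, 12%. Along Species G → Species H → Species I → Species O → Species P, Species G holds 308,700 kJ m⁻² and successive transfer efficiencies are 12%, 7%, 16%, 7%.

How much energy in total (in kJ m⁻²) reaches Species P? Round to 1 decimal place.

108.3 kJ m⁻²

Via Species J: 3900000 × 0.1 × 0.11 × 0.11 × 0.14 × 0.12 = 79.2792 kJ m⁻²
Via Species G: 308700 × 0.12 × 0.07 × 0.16 × 0.07 = 29.042496 kJ m⁻²
Total at Species P: 79.2792 + 29.042496 = 108.321696 kJ m⁻²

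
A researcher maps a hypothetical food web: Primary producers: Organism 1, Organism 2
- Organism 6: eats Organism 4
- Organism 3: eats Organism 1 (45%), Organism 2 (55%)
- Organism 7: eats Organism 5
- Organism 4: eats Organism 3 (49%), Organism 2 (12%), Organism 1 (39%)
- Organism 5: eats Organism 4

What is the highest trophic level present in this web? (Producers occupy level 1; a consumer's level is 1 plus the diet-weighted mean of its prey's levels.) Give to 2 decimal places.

4.49

Organism 3: 1 + (0.45×1 + 0.55×1) = 2
Organism 4: 1 + (0.49×2 + 0.12×1 + 0.39×1) = 2.49
Organism 5: 1 + 2.49 = 3.49
Organism 6: 1 + 2.49 = 3.49
Organism 7: 1 + 3.49 = 4.49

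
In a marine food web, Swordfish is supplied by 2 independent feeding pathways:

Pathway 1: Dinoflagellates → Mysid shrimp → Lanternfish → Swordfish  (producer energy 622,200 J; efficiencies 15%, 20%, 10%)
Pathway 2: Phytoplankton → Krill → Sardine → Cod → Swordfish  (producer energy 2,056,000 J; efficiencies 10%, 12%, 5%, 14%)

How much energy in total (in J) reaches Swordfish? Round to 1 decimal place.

Pathway 1: 622200 × 0.15 × 0.2 × 0.1 = 1866.6 J
Pathway 2: 2056000 × 0.1 × 0.12 × 0.05 × 0.14 = 172.704 J
Total at Swordfish: 1866.6 + 172.704 = 2039.304 J

2039.3 J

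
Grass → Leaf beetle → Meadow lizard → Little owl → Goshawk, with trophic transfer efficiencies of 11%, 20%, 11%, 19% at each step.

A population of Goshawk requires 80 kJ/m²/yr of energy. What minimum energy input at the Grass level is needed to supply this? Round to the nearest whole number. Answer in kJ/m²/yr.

Cumulative transfer efficiency: 0.11 × 0.2 × 0.11 × 0.19 = 0.0004598
Grass energy = 80 / 0.0004598 = 173989 kJ/m²/yr

173989 kJ/m²/yr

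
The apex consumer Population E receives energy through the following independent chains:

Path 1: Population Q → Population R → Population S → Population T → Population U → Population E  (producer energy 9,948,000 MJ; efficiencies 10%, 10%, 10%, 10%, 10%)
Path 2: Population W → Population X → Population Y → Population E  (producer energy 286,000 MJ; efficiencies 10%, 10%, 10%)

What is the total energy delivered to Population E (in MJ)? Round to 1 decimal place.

Path 1: 9948000 × 0.1 × 0.1 × 0.1 × 0.1 × 0.1 = 99.48 MJ
Path 2: 286000 × 0.1 × 0.1 × 0.1 = 286 MJ
Total at Population E: 99.48 + 286 = 385.48 MJ

385.5 MJ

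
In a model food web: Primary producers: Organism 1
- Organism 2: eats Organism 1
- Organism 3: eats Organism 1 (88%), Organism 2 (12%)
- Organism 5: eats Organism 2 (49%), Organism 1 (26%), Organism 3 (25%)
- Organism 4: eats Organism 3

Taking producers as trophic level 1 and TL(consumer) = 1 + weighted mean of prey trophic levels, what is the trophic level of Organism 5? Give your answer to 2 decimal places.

2.77

Organism 2: 1 + 1 = 2
Organism 3: 1 + (0.88×1 + 0.12×2) = 2.12
Organism 4: 1 + 2.12 = 3.12
Organism 5: 1 + (0.49×2 + 0.26×1 + 0.25×2.12) = 2.77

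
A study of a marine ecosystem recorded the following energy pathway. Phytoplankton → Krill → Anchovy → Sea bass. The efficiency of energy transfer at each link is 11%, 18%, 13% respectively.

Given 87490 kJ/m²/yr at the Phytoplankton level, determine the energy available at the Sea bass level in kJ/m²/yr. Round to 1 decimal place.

Krill: 87490 × 0.11 = 9623.9 kJ/m²/yr
Anchovy: 9623.9 × 0.18 = 1732.302 kJ/m²/yr
Sea bass: 1732.302 × 0.13 = 225.19926 kJ/m²/yr

225.2 kJ/m²/yr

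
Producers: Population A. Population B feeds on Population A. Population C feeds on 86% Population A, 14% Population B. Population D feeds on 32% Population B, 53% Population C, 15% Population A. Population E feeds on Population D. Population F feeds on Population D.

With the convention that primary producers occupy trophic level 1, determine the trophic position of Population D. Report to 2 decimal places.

Population B: 1 + 1 = 2
Population C: 1 + (0.86×1 + 0.14×2) = 2.14
Population D: 1 + (0.32×2 + 0.53×2.14 + 0.15×1) = 2.9242
Population E: 1 + 2.9242 = 3.9242
Population F: 1 + 2.9242 = 3.9242

2.92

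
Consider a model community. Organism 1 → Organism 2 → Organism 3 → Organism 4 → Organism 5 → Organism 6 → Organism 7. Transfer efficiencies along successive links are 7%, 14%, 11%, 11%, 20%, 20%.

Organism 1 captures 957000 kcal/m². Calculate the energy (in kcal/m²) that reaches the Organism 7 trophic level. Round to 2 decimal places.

4.54 kcal/m²

Organism 2: 957000 × 0.07 = 66990 kcal/m²
Organism 3: 66990 × 0.14 = 9378.6 kcal/m²
Organism 4: 9378.6 × 0.11 = 1031.646 kcal/m²
Organism 5: 1031.646 × 0.11 = 113.48106 kcal/m²
Organism 6: 113.48106 × 0.2 = 22.696212 kcal/m²
Organism 7: 22.696212 × 0.2 = 4.5392424 kcal/m²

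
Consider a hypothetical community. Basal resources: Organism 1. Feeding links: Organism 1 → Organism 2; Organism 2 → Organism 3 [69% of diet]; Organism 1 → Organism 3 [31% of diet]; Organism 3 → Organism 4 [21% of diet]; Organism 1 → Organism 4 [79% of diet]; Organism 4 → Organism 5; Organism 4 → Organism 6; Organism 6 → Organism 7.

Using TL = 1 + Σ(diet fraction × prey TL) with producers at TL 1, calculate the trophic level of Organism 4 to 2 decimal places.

2.35

Organism 2: 1 + 1 = 2
Organism 3: 1 + (0.69×2 + 0.31×1) = 2.69
Organism 4: 1 + (0.21×2.69 + 0.79×1) = 2.3549
Organism 5: 1 + 2.3549 = 3.3549
Organism 6: 1 + 2.3549 = 3.3549
Organism 7: 1 + 3.3549 = 4.3549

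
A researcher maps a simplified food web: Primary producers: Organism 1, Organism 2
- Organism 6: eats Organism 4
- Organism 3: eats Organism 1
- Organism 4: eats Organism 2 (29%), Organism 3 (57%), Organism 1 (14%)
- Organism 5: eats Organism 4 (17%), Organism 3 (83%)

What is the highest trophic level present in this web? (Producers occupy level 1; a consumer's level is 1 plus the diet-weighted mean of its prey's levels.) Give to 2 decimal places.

Organism 3: 1 + 1 = 2
Organism 4: 1 + (0.29×1 + 0.57×2 + 0.14×1) = 2.57
Organism 5: 1 + (0.17×2.57 + 0.83×2) = 3.0969
Organism 6: 1 + 2.57 = 3.57

3.57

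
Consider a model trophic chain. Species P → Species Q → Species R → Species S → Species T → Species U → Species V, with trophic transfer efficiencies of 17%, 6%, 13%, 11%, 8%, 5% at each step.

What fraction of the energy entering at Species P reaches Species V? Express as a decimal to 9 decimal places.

Product of link efficiencies: 0.17 × 0.06 × 0.13 × 0.11 × 0.08 × 0.05 = 0.00000058344

0.000000583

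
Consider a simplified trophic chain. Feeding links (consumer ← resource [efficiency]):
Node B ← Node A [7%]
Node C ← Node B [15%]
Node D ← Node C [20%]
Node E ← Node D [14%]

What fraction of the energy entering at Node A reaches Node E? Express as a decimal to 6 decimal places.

Product of link efficiencies: 0.07 × 0.15 × 0.2 × 0.14 = 0.000294

0.000294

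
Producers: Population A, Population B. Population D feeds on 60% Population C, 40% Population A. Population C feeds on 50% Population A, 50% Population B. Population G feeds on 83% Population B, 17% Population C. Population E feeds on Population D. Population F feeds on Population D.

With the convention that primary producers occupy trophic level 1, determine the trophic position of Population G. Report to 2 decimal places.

Population C: 1 + (0.5×1 + 0.5×1) = 2
Population D: 1 + (0.6×2 + 0.4×1) = 2.6
Population E: 1 + 2.6 = 3.6
Population F: 1 + 2.6 = 3.6
Population G: 1 + (0.83×1 + 0.17×2) = 2.17

2.17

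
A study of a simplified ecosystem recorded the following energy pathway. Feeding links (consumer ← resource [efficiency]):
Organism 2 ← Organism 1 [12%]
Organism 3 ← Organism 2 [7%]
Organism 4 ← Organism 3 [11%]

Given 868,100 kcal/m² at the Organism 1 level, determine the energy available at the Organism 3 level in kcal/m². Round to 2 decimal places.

7292.04 kcal/m²

Organism 2: 868100 × 0.12 = 104172 kcal/m²
Organism 3: 104172 × 0.07 = 7292.04 kcal/m²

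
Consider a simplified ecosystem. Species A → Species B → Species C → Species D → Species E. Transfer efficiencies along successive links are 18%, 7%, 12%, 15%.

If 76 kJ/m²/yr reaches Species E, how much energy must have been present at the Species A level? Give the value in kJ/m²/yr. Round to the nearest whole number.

335097 kJ/m²/yr

Cumulative transfer efficiency: 0.18 × 0.07 × 0.12 × 0.15 = 0.0002268
Species A energy = 76 / 0.0002268 = 335097 kJ/m²/yr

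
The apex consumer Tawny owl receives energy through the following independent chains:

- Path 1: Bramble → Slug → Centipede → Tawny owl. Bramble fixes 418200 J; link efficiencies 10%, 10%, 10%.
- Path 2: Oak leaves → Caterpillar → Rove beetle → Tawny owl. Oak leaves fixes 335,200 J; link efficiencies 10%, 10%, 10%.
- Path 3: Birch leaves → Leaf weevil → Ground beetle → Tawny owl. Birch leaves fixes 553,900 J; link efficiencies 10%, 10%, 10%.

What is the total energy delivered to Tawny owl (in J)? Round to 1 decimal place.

Path 1: 418200 × 0.1 × 0.1 × 0.1 = 418.2 J
Path 2: 335200 × 0.1 × 0.1 × 0.1 = 335.2 J
Path 3: 553900 × 0.1 × 0.1 × 0.1 = 553.9 J
Total at Tawny owl: 418.2 + 335.2 + 553.9 = 1307.3 J

1307.3 J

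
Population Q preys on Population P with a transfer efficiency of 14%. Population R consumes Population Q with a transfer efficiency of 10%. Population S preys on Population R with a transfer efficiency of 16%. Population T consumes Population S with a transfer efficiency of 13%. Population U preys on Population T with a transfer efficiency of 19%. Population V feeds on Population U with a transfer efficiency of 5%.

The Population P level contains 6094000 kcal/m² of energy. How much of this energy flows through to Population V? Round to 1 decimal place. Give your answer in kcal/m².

Population Q: 6094000 × 0.14 = 853160 kcal/m²
Population R: 853160 × 0.1 = 85316 kcal/m²
Population S: 85316 × 0.16 = 13650.56 kcal/m²
Population T: 13650.56 × 0.13 = 1774.5728 kcal/m²
Population U: 1774.5728 × 0.19 = 337.168832 kcal/m²
Population V: 337.168832 × 0.05 = 16.8584416 kcal/m²

16.9 kcal/m²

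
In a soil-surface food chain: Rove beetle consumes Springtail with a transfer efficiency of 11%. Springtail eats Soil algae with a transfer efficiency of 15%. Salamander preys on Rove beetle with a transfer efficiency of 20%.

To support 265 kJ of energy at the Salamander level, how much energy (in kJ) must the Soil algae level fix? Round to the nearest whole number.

Cumulative transfer efficiency: 0.15 × 0.11 × 0.2 = 0.0033
Soil algae energy = 265 / 0.0033 = 80303 kJ

80303 kJ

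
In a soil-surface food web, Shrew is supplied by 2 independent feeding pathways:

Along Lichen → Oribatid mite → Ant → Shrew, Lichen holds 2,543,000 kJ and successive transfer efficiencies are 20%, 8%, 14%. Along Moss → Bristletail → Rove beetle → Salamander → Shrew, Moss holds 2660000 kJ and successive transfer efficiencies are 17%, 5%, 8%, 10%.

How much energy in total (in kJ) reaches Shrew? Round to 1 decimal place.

5877.2 kJ

Via Lichen: 2543000 × 0.2 × 0.08 × 0.14 = 5696.32 kJ
Via Moss: 2660000 × 0.17 × 0.05 × 0.08 × 0.1 = 180.88 kJ
Total at Shrew: 5696.32 + 180.88 = 5877.2 kJ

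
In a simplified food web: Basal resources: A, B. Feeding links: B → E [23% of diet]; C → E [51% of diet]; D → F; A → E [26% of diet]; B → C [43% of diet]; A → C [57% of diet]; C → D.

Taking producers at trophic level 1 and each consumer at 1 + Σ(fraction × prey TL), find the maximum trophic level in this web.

C: 1 + (0.57×1 + 0.43×1) = 2
D: 1 + 2 = 3
E: 1 + (0.51×2 + 0.23×1 + 0.26×1) = 2.51
F: 1 + 3 = 4

4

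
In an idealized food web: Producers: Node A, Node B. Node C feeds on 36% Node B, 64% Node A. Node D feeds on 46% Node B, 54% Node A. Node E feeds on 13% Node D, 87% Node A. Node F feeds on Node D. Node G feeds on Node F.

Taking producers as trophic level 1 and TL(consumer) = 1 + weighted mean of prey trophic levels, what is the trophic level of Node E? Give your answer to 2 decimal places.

2.13

Node C: 1 + (0.36×1 + 0.64×1) = 2
Node D: 1 + (0.46×1 + 0.54×1) = 2
Node E: 1 + (0.13×2 + 0.87×1) = 2.13
Node F: 1 + 2 = 3
Node G: 1 + 3 = 4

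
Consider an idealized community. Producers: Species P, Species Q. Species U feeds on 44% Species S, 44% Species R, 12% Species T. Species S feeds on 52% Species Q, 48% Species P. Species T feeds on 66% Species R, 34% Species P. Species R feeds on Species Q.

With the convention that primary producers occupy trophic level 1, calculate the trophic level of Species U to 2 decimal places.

3.08

Species R: 1 + 1 = 2
Species S: 1 + (0.52×1 + 0.48×1) = 2
Species T: 1 + (0.66×2 + 0.34×1) = 2.66
Species U: 1 + (0.44×2 + 0.44×2 + 0.12×2.66) = 3.0792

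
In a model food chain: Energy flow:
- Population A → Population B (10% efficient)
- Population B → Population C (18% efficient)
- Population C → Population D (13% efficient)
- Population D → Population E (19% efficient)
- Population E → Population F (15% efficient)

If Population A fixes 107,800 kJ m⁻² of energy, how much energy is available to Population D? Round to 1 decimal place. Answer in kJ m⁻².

Population B: 107800 × 0.1 = 10780 kJ m⁻²
Population C: 10780 × 0.18 = 1940.4 kJ m⁻²
Population D: 1940.4 × 0.13 = 252.252 kJ m⁻²

252.3 kJ m⁻²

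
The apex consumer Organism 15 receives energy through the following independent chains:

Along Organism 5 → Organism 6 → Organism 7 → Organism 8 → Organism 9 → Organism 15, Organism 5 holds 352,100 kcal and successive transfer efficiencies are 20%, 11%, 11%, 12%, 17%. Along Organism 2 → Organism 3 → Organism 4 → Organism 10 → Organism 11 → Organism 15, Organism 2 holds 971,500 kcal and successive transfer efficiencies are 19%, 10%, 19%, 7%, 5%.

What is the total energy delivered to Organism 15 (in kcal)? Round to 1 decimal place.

29.7 kcal

Via Organism 5: 352100 × 0.2 × 0.11 × 0.11 × 0.12 × 0.17 = 17.3824728 kcal
Via Organism 2: 971500 × 0.19 × 0.1 × 0.19 × 0.07 × 0.05 = 12.2749025 kcal
Total at Organism 15: 17.3824728 + 12.2749025 = 29.6573753 kcal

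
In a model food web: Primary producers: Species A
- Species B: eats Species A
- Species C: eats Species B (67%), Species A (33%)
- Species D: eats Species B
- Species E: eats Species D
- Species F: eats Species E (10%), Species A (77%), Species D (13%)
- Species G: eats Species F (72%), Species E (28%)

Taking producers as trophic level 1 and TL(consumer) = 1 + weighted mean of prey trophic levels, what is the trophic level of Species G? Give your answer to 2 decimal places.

Species B: 1 + 1 = 2
Species C: 1 + (0.67×2 + 0.33×1) = 2.67
Species D: 1 + 2 = 3
Species E: 1 + 3 = 4
Species F: 1 + (0.1×4 + 0.77×1 + 0.13×3) = 2.56
Species G: 1 + (0.72×2.56 + 0.28×4) = 3.9632

3.96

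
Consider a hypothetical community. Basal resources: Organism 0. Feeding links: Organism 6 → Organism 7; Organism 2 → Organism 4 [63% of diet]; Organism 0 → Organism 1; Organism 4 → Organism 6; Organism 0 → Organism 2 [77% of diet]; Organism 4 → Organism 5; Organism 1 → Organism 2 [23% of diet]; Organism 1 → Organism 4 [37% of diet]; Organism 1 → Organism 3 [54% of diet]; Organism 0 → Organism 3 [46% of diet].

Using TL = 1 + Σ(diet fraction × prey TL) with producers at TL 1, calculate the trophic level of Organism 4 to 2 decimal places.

3.14

Organism 1: 1 + 1 = 2
Organism 2: 1 + (0.77×1 + 0.23×2) = 2.23
Organism 3: 1 + (0.46×1 + 0.54×2) = 2.54
Organism 4: 1 + (0.37×2 + 0.63×2.23) = 3.1449
Organism 5: 1 + 3.1449 = 4.1449
Organism 6: 1 + 3.1449 = 4.1449
Organism 7: 1 + 4.1449 = 5.1449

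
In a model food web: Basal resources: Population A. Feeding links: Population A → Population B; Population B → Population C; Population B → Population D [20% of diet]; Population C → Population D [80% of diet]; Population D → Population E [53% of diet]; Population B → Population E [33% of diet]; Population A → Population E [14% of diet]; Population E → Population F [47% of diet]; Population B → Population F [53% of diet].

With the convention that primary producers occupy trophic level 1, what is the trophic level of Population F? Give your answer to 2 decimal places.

3.85

Population B: 1 + 1 = 2
Population C: 1 + 2 = 3
Population D: 1 + (0.2×2 + 0.8×3) = 3.8
Population E: 1 + (0.53×3.8 + 0.33×2 + 0.14×1) = 3.814
Population F: 1 + (0.47×3.814 + 0.53×2) = 3.85258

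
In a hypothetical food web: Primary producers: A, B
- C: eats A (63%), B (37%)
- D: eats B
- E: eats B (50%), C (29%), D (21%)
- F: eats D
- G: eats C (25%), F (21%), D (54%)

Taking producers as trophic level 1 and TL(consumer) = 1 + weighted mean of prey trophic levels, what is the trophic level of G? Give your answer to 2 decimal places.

C: 1 + (0.63×1 + 0.37×1) = 2
D: 1 + 1 = 2
E: 1 + (0.5×1 + 0.29×2 + 0.21×2) = 2.5
F: 1 + 2 = 3
G: 1 + (0.25×2 + 0.21×3 + 0.54×2) = 3.21

3.21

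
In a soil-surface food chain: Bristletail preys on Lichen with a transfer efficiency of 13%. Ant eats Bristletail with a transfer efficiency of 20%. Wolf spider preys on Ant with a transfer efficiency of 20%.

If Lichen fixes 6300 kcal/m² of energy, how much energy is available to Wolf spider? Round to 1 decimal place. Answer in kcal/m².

32.8 kcal/m²

Bristletail: 6300 × 0.13 = 819 kcal/m²
Ant: 819 × 0.2 = 163.8 kcal/m²
Wolf spider: 163.8 × 0.2 = 32.76 kcal/m²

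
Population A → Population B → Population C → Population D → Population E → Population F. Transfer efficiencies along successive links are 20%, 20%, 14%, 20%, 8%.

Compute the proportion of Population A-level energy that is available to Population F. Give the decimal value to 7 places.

Product of link efficiencies: 0.2 × 0.2 × 0.14 × 0.2 × 0.08 = 0.0000896

0.0000896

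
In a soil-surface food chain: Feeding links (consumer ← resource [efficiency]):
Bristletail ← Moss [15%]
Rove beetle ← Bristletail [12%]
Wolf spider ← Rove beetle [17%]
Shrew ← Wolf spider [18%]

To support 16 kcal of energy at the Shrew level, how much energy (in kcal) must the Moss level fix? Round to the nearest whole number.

29049 kcal

Cumulative transfer efficiency: 0.15 × 0.12 × 0.17 × 0.18 = 0.0005508
Moss energy = 16 / 0.0005508 = 29049 kcal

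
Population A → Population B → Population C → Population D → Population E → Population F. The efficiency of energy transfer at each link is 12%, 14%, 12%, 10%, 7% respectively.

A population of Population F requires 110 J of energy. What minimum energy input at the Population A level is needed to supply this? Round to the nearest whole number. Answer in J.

Cumulative transfer efficiency: 0.12 × 0.14 × 0.12 × 0.1 × 0.07 = 0.000014112
Population A energy = 110 / 0.000014112 = 7794785 J

7794785 J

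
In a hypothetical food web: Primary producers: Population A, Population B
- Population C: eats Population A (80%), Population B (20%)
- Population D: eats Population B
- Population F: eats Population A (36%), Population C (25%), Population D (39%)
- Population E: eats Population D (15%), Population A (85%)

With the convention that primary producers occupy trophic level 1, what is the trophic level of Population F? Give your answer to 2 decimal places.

Population C: 1 + (0.8×1 + 0.2×1) = 2
Population D: 1 + 1 = 2
Population E: 1 + (0.15×2 + 0.85×1) = 2.15
Population F: 1 + (0.36×1 + 0.25×2 + 0.39×2) = 2.64

2.64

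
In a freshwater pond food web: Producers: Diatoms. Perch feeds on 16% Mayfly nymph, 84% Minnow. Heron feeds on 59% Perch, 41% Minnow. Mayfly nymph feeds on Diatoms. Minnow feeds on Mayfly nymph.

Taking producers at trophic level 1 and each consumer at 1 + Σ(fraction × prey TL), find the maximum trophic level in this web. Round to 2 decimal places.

Mayfly nymph: 1 + 1 = 2
Minnow: 1 + 2 = 3
Perch: 1 + (0.16×2 + 0.84×3) = 3.84
Heron: 1 + (0.59×3.84 + 0.41×3) = 4.4956

4.50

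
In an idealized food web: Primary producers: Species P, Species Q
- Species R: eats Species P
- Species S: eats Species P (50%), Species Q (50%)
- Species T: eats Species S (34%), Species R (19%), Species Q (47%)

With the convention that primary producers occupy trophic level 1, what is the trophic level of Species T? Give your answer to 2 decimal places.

2.53

Species R: 1 + 1 = 2
Species S: 1 + (0.5×1 + 0.5×1) = 2
Species T: 1 + (0.34×2 + 0.19×2 + 0.47×1) = 2.53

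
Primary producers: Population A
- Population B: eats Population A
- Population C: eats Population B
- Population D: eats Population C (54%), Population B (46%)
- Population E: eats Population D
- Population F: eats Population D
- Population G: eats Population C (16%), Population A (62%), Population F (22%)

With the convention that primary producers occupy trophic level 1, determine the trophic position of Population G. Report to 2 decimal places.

3.10

Population B: 1 + 1 = 2
Population C: 1 + 2 = 3
Population D: 1 + (0.54×3 + 0.46×2) = 3.54
Population E: 1 + 3.54 = 4.54
Population F: 1 + 3.54 = 4.54
Population G: 1 + (0.16×3 + 0.62×1 + 0.22×4.54) = 3.0988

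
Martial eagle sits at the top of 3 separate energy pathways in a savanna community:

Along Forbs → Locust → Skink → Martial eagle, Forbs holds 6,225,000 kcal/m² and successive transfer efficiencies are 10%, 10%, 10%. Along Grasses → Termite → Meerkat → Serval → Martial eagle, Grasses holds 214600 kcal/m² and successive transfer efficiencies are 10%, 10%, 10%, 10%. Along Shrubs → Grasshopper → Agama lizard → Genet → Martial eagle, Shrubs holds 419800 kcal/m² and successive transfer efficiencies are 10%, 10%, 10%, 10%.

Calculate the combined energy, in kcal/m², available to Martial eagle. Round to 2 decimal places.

Via Forbs: 6225000 × 0.1 × 0.1 × 0.1 = 6225 kcal/m²
Via Grasses: 214600 × 0.1 × 0.1 × 0.1 × 0.1 = 21.46 kcal/m²
Via Shrubs: 419800 × 0.1 × 0.1 × 0.1 × 0.1 = 41.98 kcal/m²
Total at Martial eagle: 6225 + 21.46 + 41.98 = 6288.44 kcal/m²

6288.44 kcal/m²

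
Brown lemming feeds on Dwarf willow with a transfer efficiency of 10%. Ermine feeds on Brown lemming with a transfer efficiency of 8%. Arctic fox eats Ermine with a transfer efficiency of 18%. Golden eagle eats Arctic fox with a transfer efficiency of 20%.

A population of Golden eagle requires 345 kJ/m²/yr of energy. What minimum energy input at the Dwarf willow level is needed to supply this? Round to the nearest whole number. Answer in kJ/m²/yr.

1197917 kJ/m²/yr

Cumulative transfer efficiency: 0.1 × 0.08 × 0.18 × 0.2 = 0.000288
Dwarf willow energy = 345 / 0.000288 = 1197917 kJ/m²/yr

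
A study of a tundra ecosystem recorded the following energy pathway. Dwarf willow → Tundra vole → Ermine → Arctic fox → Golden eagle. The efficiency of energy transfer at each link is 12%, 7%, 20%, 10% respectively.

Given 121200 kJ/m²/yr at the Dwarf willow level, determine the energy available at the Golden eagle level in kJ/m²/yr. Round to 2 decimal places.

Tundra vole: 121200 × 0.12 = 14544 kJ/m²/yr
Ermine: 14544 × 0.07 = 1018.08 kJ/m²/yr
Arctic fox: 1018.08 × 0.2 = 203.616 kJ/m²/yr
Golden eagle: 203.616 × 0.1 = 20.3616 kJ/m²/yr

20.36 kJ/m²/yr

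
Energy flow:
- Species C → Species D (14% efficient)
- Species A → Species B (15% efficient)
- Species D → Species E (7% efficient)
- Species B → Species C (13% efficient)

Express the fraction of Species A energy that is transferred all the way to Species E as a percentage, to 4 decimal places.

0.0191%

Product of link efficiencies: 0.15 × 0.13 × 0.14 × 0.07 = 0.0001911
As a percentage: 0.0001911 × 100 = 0.0191%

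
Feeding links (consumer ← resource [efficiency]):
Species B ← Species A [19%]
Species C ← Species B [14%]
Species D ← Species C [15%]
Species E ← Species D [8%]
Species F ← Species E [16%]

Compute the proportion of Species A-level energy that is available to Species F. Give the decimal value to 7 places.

0.0000511

Product of link efficiencies: 0.19 × 0.14 × 0.15 × 0.08 × 0.16 = 0.000051072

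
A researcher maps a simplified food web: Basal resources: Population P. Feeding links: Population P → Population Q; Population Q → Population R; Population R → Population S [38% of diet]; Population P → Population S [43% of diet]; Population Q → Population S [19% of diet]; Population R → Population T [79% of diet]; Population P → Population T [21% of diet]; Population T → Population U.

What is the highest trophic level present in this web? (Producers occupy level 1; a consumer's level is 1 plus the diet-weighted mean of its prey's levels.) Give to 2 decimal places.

4.58

Population Q: 1 + 1 = 2
Population R: 1 + 2 = 3
Population S: 1 + (0.38×3 + 0.43×1 + 0.19×2) = 2.95
Population T: 1 + (0.79×3 + 0.21×1) = 3.58
Population U: 1 + 3.58 = 4.58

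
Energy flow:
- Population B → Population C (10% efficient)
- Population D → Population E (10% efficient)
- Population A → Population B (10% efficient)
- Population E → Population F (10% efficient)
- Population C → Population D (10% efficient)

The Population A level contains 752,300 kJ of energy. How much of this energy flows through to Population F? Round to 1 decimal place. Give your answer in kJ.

Population B: 752300 × 0.1 = 75230 kJ
Population C: 75230 × 0.1 = 7523 kJ
Population D: 7523 × 0.1 = 752.3 kJ
Population E: 752.3 × 0.1 = 75.23 kJ
Population F: 75.23 × 0.1 = 7.523 kJ

7.5 kJ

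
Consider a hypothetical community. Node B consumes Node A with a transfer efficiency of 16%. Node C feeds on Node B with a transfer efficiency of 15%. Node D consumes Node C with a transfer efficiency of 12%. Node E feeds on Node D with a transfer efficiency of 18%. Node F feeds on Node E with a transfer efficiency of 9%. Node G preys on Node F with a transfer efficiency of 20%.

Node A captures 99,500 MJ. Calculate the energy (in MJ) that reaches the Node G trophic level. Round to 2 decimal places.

0.93 MJ

Node B: 99500 × 0.16 = 15920 MJ
Node C: 15920 × 0.15 = 2388 MJ
Node D: 2388 × 0.12 = 286.56 MJ
Node E: 286.56 × 0.18 = 51.5808 MJ
Node F: 51.5808 × 0.09 = 4.642272 MJ
Node G: 4.642272 × 0.2 = 0.9284544 MJ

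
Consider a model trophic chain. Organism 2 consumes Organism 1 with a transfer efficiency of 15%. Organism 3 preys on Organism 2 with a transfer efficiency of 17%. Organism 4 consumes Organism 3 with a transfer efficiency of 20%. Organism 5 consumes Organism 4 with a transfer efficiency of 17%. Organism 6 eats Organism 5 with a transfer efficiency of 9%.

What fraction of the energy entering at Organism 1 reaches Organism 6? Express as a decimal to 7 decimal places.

0.0000780

Product of link efficiencies: 0.15 × 0.17 × 0.2 × 0.17 × 0.09 = 0.00007803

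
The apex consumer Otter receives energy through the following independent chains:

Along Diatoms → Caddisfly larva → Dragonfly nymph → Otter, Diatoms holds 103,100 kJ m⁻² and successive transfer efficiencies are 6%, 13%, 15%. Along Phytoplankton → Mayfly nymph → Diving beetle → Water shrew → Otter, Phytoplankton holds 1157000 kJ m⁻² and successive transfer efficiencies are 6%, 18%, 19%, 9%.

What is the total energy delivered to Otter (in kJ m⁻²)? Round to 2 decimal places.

334.30 kJ m⁻²

Via Diatoms: 103100 × 0.06 × 0.13 × 0.15 = 120.627 kJ m⁻²
Via Phytoplankton: 1157000 × 0.06 × 0.18 × 0.19 × 0.09 = 213.67476 kJ m⁻²
Total at Otter: 120.627 + 213.67476 = 334.30176 kJ m⁻²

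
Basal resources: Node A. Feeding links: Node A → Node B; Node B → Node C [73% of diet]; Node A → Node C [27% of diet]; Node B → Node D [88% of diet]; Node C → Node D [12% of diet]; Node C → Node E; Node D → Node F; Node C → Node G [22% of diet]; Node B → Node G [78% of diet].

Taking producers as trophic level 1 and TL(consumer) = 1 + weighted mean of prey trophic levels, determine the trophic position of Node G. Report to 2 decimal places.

Node B: 1 + 1 = 2
Node C: 1 + (0.73×2 + 0.27×1) = 2.73
Node D: 1 + (0.88×2 + 0.12×2.73) = 3.0876
Node E: 1 + 2.73 = 3.73
Node F: 1 + 3.0876 = 4.0876
Node G: 1 + (0.22×2.73 + 0.78×2) = 3.1606

3.16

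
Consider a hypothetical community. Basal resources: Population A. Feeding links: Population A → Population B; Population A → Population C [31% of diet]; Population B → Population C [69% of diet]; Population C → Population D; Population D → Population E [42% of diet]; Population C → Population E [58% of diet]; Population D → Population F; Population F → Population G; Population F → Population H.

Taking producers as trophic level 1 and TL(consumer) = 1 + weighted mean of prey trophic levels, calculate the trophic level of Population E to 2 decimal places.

4.11

Population B: 1 + 1 = 2
Population C: 1 + (0.31×1 + 0.69×2) = 2.69
Population D: 1 + 2.69 = 3.69
Population E: 1 + (0.42×3.69 + 0.58×2.69) = 4.11
Population F: 1 + 3.69 = 4.69
Population G: 1 + 4.69 = 5.69
Population H: 1 + 4.69 = 5.69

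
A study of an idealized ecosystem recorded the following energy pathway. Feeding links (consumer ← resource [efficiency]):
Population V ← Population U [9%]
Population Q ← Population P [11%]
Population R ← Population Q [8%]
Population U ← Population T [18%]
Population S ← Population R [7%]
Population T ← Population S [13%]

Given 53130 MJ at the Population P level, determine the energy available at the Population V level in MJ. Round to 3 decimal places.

Population Q: 53130 × 0.11 = 5844.3 MJ
Population R: 5844.3 × 0.08 = 467.544 MJ
Population S: 467.544 × 0.07 = 32.72808 MJ
Population T: 32.72808 × 0.13 = 4.2546504 MJ
Population U: 4.2546504 × 0.18 = 0.765837072 MJ
Population V: 0.765837072 × 0.09 = 0.06892533648 MJ

0.069 MJ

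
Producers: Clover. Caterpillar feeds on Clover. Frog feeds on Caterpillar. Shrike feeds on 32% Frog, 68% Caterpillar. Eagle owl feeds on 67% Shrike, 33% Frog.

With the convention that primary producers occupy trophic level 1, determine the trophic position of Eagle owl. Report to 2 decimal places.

4.21

Caterpillar: 1 + 1 = 2
Frog: 1 + 2 = 3
Shrike: 1 + (0.32×3 + 0.68×2) = 3.32
Eagle owl: 1 + (0.67×3.32 + 0.33×3) = 4.2144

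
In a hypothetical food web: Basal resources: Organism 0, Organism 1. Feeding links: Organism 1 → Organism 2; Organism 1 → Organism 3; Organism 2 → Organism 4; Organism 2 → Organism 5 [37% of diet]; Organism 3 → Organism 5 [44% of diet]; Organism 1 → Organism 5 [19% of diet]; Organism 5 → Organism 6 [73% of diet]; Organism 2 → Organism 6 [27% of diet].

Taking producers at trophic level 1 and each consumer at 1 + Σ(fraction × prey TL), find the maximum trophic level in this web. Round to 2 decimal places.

3.59

Organism 2: 1 + 1 = 2
Organism 3: 1 + 1 = 2
Organism 4: 1 + 2 = 3
Organism 5: 1 + (0.37×2 + 0.44×2 + 0.19×1) = 2.81
Organism 6: 1 + (0.73×2.81 + 0.27×2) = 3.5913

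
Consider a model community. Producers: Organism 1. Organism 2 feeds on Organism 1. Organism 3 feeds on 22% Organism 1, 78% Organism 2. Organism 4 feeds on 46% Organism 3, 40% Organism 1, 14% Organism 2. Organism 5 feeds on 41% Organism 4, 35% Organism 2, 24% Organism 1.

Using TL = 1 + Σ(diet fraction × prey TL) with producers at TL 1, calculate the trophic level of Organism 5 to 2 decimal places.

Organism 2: 1 + 1 = 2
Organism 3: 1 + (0.22×1 + 0.78×2) = 2.78
Organism 4: 1 + (0.46×2.78 + 0.4×1 + 0.14×2) = 2.9588
Organism 5: 1 + (0.41×2.9588 + 0.35×2 + 0.24×1) = 3.153108

3.15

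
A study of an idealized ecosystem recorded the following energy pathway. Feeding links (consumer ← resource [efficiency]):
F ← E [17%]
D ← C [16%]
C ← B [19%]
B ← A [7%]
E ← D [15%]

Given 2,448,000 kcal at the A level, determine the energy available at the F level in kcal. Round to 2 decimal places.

132.84 kcal

B: 2448000 × 0.07 = 171360 kcal
C: 171360 × 0.19 = 32558.4 kcal
D: 32558.4 × 0.16 = 5209.344 kcal
E: 5209.344 × 0.15 = 781.4016 kcal
F: 781.4016 × 0.17 = 132.838272 kcal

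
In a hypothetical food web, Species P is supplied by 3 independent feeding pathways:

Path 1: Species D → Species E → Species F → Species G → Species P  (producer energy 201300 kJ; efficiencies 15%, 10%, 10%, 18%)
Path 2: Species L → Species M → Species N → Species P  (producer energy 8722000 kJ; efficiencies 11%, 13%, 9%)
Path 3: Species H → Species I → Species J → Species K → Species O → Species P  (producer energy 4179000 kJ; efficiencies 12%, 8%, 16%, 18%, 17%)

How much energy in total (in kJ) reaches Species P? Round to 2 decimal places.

11475.98 kJ

Path 1: 201300 × 0.15 × 0.1 × 0.1 × 0.18 = 54.351 kJ
Path 2: 8722000 × 0.11 × 0.13 × 0.09 = 11225.214 kJ
Path 3: 4179000 × 0.12 × 0.08 × 0.16 × 0.18 × 0.17 = 196.4196864 kJ
Total at Species P: 54.351 + 11225.214 + 196.4196864 = 11475.9846864 kJ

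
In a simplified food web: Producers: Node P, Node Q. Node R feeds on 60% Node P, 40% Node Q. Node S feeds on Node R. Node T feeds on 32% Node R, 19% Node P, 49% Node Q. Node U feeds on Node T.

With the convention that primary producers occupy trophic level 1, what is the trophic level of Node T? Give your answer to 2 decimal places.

2.32

Node R: 1 + (0.6×1 + 0.4×1) = 2
Node S: 1 + 2 = 3
Node T: 1 + (0.32×2 + 0.19×1 + 0.49×1) = 2.32
Node U: 1 + 2.32 = 3.32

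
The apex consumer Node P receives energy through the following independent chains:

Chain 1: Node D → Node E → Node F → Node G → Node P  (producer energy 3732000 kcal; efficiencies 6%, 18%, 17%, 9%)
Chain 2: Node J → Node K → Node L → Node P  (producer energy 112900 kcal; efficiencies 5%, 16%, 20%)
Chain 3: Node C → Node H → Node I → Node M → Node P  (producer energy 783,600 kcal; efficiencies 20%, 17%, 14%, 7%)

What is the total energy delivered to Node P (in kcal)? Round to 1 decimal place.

1058.4 kcal

Chain 1: 3732000 × 0.06 × 0.18 × 0.17 × 0.09 = 616.67568 kcal
Chain 2: 112900 × 0.05 × 0.16 × 0.2 = 180.64 kcal
Chain 3: 783600 × 0.2 × 0.17 × 0.14 × 0.07 = 261.09552 kcal
Total at Node P: 616.67568 + 180.64 + 261.09552 = 1058.4112 kcal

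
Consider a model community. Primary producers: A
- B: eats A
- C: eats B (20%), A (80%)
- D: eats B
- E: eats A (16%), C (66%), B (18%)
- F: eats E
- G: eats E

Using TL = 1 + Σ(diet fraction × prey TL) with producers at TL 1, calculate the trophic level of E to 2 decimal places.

2.97

B: 1 + 1 = 2
C: 1 + (0.2×2 + 0.8×1) = 2.2
D: 1 + 2 = 3
E: 1 + (0.16×1 + 0.66×2.2 + 0.18×2) = 2.972
F: 1 + 2.972 = 3.972
G: 1 + 2.972 = 3.972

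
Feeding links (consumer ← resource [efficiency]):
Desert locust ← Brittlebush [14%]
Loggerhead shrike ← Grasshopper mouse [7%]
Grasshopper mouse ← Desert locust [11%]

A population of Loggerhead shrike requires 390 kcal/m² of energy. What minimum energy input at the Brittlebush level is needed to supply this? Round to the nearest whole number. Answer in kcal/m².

361781 kcal/m²

Cumulative transfer efficiency: 0.14 × 0.11 × 0.07 = 0.001078
Brittlebush energy = 390 / 0.001078 = 361781 kcal/m²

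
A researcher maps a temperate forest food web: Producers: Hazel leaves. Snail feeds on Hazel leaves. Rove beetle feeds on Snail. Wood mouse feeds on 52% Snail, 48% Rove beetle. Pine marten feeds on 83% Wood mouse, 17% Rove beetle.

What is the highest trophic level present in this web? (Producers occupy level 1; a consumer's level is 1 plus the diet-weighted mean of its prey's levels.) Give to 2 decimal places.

4.40

Snail: 1 + 1 = 2
Rove beetle: 1 + 2 = 3
Wood mouse: 1 + (0.52×2 + 0.48×3) = 3.48
Pine marten: 1 + (0.83×3.48 + 0.17×3) = 4.3984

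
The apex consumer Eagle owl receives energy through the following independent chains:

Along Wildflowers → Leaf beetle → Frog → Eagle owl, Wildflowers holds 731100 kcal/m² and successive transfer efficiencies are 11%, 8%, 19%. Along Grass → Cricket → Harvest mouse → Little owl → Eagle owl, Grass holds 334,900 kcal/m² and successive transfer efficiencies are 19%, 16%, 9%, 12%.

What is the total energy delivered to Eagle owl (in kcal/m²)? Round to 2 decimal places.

Via Wildflowers: 731100 × 0.11 × 0.08 × 0.19 = 1222.3992 kcal/m²
Via Grass: 334900 × 0.19 × 0.16 × 0.09 × 0.12 = 109.954368 kcal/m²
Total at Eagle owl: 1222.3992 + 109.954368 = 1332.353568 kcal/m²

1332.35 kcal/m²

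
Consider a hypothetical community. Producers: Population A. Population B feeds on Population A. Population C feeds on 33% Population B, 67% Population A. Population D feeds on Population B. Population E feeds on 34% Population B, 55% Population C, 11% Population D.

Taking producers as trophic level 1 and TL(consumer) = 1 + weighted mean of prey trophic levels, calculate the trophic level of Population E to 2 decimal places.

3.29

Population B: 1 + 1 = 2
Population C: 1 + (0.33×2 + 0.67×1) = 2.33
Population D: 1 + 2 = 3
Population E: 1 + (0.34×2 + 0.55×2.33 + 0.11×3) = 3.2915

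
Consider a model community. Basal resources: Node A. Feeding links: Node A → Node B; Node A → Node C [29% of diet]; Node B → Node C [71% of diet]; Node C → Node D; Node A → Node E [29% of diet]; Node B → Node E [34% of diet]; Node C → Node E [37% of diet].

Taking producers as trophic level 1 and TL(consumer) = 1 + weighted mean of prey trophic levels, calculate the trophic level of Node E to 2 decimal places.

2.97

Node B: 1 + 1 = 2
Node C: 1 + (0.29×1 + 0.71×2) = 2.71
Node D: 1 + 2.71 = 3.71
Node E: 1 + (0.29×1 + 0.34×2 + 0.37×2.71) = 2.9727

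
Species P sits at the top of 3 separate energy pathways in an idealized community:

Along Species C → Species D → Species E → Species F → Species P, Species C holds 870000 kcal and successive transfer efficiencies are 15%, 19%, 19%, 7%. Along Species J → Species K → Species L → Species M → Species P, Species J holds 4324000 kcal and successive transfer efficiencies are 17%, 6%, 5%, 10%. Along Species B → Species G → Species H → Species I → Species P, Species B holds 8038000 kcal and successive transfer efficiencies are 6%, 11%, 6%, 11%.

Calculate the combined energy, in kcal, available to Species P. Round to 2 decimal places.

900.43 kcal

Via Species C: 870000 × 0.15 × 0.19 × 0.19 × 0.07 = 329.7735 kcal
Via Species J: 4324000 × 0.17 × 0.06 × 0.05 × 0.1 = 220.524 kcal
Via Species B: 8038000 × 0.06 × 0.11 × 0.06 × 0.11 = 350.13528 kcal
Total at Species P: 329.7735 + 220.524 + 350.13528 = 900.43278 kcal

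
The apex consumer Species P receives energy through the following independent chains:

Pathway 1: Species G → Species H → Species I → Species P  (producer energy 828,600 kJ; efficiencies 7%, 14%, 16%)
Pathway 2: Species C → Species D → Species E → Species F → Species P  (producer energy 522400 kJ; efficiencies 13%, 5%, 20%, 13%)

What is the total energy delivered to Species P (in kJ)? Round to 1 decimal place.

1387.5 kJ

Pathway 1: 828600 × 0.07 × 0.14 × 0.16 = 1299.2448 kJ
Pathway 2: 522400 × 0.13 × 0.05 × 0.2 × 0.13 = 88.2856 kJ
Total at Species P: 1299.2448 + 88.2856 = 1387.5304 kJ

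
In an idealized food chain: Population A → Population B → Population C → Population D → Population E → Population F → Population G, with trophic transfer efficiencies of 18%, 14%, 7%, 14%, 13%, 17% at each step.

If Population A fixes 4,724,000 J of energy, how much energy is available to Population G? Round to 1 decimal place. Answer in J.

25.8 J

Population B: 4724000 × 0.18 = 850320 J
Population C: 850320 × 0.14 = 119044.8 J
Population D: 119044.8 × 0.07 = 8333.136 J
Population E: 8333.136 × 0.14 = 1166.63904 J
Population F: 1166.63904 × 0.13 = 151.6630752 J
Population G: 151.6630752 × 0.17 = 25.782722784 J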